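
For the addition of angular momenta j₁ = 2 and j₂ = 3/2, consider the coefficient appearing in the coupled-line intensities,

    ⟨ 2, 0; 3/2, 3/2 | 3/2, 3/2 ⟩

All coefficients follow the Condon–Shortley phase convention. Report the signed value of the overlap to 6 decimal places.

√[4·2!2!1!/6! · 2!2!3!0!3!0!] = √(16/5)
  +(−1)^2/∏(2,0,0,1,2,0)! = 1/4  (running 1/4)
⟨..|..⟩ = √(16/5)·(1/4) = +0.447214

+0.447214  (= +√(1/5))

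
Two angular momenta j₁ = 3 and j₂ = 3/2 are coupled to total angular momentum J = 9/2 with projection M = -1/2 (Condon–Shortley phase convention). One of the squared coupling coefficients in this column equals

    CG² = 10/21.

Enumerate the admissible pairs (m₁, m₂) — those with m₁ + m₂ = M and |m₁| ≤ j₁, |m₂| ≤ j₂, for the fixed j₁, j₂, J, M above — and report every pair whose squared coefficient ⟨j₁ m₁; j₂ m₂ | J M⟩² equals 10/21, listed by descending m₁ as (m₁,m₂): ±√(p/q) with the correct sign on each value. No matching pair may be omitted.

Admissible pairs with m₁+m₂ = M = -1/2: (-2,3/2), (-1,1/2), (0,-1/2), (1,-3/2)
  (m₁,m₂)=(1,-3/2): CG² = 5/42, CG = +√(5/42)
  (m₁,m₂)=(0,-1/2): CG² = 10/21, CG = +√(10/21)   ← matches the target
  (m₁,m₂)=(-1,1/2): CG² = 5/14, CG = +√(5/14)
  (m₁,m₂)=(-2,3/2): CG² = 1/21, CG = +√(1/21)
Pairs with CG² = 10/21: (0,-1/2): +√(10/21)

(0,-1/2): +√(10/21)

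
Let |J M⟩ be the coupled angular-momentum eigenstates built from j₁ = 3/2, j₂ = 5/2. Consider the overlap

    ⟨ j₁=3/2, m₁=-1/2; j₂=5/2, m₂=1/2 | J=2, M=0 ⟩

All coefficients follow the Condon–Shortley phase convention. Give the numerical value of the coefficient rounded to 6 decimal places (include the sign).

triangle: 2!×1!×3!/7! = 12/5040
(j±m)!: 1!×2!×3!×2!×2!×2! = 96
prefactor² = (2J+1)×Δ×N² = 8/7
  k=1: −1/(1!×1!×1!×2!×0!×1!) = -1/2
  k=2: +1/(2!×0!×0!×1!×1!×2!) = 1/4
Σ = -1/4  ⇒  CG² = 8/7×(-1/4)² = 1/14
CG = −√(1/14) = -0.267261

−√(1/14) = -0.267261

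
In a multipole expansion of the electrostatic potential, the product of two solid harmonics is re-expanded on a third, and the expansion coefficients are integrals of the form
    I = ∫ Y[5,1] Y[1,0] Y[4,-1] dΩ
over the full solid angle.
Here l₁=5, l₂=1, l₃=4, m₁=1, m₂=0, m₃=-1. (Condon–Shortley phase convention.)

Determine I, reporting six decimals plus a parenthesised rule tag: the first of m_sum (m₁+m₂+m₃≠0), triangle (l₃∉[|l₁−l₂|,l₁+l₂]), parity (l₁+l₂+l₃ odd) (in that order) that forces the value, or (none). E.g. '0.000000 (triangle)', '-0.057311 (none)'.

Checks pass: Σm=0; 10 even; l₃=4∈[4,6].
(2·5+1)(2·1+1)(2·4+1) = 297
Δ: 2! 8! 0! / 11! → 1/495
sum: t=1:−1/576 = -1/576
3j²(5 1 4; 0 0 0) = Δ·Π!·Σ² = 5/99  (sign -1)
sum: t=1:−1/720 = -1/720
3j²(5 1 4; 1 0 -1) = Δ·Π!·Σ² = 8/165  (sign +1)
combine: 4πI² = 297·5/99·8/165 = 8/11
take √, sign -1: I = -0.24057125
No selection rule forces the value: the integral is nonzero (none).

-0.240571 (none)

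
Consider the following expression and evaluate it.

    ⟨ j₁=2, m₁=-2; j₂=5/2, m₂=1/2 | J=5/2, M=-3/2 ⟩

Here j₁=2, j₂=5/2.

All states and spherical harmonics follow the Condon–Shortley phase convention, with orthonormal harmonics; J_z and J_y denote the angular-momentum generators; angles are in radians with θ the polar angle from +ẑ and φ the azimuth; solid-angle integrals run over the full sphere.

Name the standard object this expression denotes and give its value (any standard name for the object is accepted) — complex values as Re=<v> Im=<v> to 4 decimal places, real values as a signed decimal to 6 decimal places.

Clebsch–Gordan coefficient, +√(27/70) ≈ +0.621059

This is a Clebsch–Gordan (vector-coupling) coefficient.
√[6·2!2!3!/8! · 0!4!3!2!1!4!] = √(864/35)
  +(−1)^2/∏(2,0,2,1,0,2)! = 1/8  (running 1/8)
⟨..|..⟩ = √(864/35)·(1/8) = +0.621059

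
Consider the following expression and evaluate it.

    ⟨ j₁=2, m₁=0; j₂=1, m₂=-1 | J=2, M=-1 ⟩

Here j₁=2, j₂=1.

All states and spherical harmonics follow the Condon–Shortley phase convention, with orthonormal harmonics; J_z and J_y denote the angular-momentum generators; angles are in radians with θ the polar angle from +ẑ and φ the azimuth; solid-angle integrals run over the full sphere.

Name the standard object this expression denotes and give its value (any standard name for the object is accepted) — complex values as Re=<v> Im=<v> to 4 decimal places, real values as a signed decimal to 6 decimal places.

Clebsch–Gordan coefficient, +√(1/2) ≈ +0.707107

This is a Clebsch–Gordan (vector-coupling) coefficient.
√[5·1!3!1!/6! · 2!2!0!2!1!3!] = √(2)
  +(−1)^0/∏(0,1,2,0,1,1)! = 1/2  (running 1/2)
⟨..|..⟩ = √(2)·(1/2) = +0.707107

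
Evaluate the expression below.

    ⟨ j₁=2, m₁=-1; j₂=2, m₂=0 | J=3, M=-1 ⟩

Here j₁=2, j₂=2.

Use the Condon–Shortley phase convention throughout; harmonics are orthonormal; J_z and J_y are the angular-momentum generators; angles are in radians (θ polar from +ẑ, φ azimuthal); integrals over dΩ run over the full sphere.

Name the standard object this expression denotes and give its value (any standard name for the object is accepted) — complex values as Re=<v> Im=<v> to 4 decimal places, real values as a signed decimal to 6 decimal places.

Clebsch–Gordan coefficient, −√(1/5) ≈ -0.447214

This is a Clebsch–Gordan (vector-coupling) coefficient.
j₁+j₂−J=1  J+j₁−j₂=3  J−j₁+j₂=3  j₁+j₂+J+1=8
(j₁±m₁, j₂±m₂, J±M) = (1,3,2,2,2,4)
P² = 36/5
sum k=0..1:
  [0] +1/12 = 1/12
  [1] −1/4 = -1/4
S = -1/6
C² = P²·S² = 1/5 ; C = -0.447214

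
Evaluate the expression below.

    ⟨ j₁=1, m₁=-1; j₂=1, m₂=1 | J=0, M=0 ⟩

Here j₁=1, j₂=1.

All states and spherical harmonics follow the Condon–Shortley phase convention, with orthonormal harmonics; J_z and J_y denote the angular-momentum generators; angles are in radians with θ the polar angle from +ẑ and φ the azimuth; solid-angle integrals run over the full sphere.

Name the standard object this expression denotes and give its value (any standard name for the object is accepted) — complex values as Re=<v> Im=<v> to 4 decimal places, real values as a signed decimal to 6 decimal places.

This is a Clebsch–Gordan (vector-coupling) coefficient.
j₁+j₂−J=2  J+j₁−j₂=0  J−j₁+j₂=0  j₁+j₂+J+1=3
(j₁±m₁, j₂±m₂, J±M) = (0,2,2,0,0,0)
P² = 4/3
sum k=2..2:
  [2] +1/2 = 1/2
S = 1/2
C² = P²·S² = 1/3 ; C = +0.577350

Clebsch–Gordan coefficient, +√(1/3) ≈ +0.577350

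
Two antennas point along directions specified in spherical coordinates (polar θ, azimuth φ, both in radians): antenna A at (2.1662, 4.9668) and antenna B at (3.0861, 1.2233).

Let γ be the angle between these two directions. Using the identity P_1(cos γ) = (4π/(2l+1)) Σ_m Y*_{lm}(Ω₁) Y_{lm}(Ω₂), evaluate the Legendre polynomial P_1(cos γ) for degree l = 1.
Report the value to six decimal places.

Summing Y*_{l m}(θ₁,φ₁)·Y_{l m}(θ₂,φ₂) over m ∈ [−1, 1]; prefactor 4π/(2·1+1) = 4.188790:
  [-1]  conj(Y_{1,-1})(Ω₁) = (0.071990, -0.276835) ; Y_{1,-1}(Ω₂) = (0.006526, -0.018017) ; Δ = (-0.004518, -0.003104)
  [+0]  conj(Y_{1,0})(Ω₁) = (-0.274029, -0.000000) ; Y_{1,0}(Ω₂) = (-0.487850, 0.000000) ; Δ = (0.133685, 0.000000)
  [+1]  conj(Y_{1,1})(Ω₁) = (-0.071990, -0.276835) ; Y_{1,1}(Ω₂) = (-0.006526, -0.018017) ; Δ = (-0.004518, 0.003104)
Total Σ_m = (0.124649, 0.000000). Multiply by 4.188790: (0.522130, 0.000000). P_1(cos γ) = 0.522130

0.522130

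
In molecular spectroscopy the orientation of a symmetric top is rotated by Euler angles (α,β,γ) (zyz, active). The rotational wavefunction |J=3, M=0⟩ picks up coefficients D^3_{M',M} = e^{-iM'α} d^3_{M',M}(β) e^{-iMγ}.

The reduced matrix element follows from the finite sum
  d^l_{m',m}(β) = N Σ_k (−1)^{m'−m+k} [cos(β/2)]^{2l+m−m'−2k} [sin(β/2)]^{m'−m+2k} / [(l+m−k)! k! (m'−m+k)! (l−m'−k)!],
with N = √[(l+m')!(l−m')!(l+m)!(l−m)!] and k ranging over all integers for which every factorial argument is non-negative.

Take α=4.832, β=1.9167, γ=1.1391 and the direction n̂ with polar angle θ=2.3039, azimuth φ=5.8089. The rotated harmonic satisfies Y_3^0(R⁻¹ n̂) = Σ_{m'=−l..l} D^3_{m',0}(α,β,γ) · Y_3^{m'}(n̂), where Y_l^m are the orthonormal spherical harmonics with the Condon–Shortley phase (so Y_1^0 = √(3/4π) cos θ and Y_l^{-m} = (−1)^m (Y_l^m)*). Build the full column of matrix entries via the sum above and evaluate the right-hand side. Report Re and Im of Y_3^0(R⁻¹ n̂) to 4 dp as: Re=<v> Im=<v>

Re=-0.2514 Im=0.0000

Need the full column D^3_{m',0} for m'=−3..3 at α=4.8320, β=1.9167, γ=1.1391.
cos(β/2)=0.574871, sin(β/2)=0.818244
d^3_{-3,0}: single k=3 term ⇒ +0.465452;  D = -0.163458+0.435806i
d^3_{-2,0}: k∈[2..3] ⇒ +0.400505 -0.811396 = -0.410891;  D = +0.399190+0.097359i
d^3_{-1,0}: k∈[1..3] ⇒ +0.177961 -1.081612 +0.730425 = -0.173226;  D = -0.020670+0.171989i
d^3_{0,0}: k∈[0..3] ⇒ +0.036093 -0.658096 +1.333260 -0.300122 = +0.411134;  D = +0.411134+0.000000i
d^3_{1,0}: k∈[0..2] ⇒ -0.177961 +1.081612 -0.730425 = +0.173226;  D = +0.020670+0.171989i
d^3_{2,0}: k∈[0..1] ⇒ +0.400505 -0.811396 = -0.410891;  D = +0.399190-0.097359i
d^3_{3,0}: single k=0 term ⇒ -0.465452;  D = +0.163458+0.435806i
Y_3^{m'}(θ=2.3039,φ=5.8089) and Σ D·Y over m':
  (-0.1635+0.4358i)·(+0.0252+0.1693i)  (+0.3992+0.0974i)·(-0.2201-0.3069i)  (-0.0207+0.1720i)·(+0.2647+0.1359i)  (+0.4111+0.0000i)·(+0.1900+0.0000i)  (+0.0207+0.1720i)·(-0.2647+0.1359i)  (+0.3992-0.0974i)·(-0.2201+0.3069i)  (+0.1635+0.4358i)·(-0.0252+0.1693i)
Y_3^0(R⁻¹ n̂) = -0.251377+0.000000i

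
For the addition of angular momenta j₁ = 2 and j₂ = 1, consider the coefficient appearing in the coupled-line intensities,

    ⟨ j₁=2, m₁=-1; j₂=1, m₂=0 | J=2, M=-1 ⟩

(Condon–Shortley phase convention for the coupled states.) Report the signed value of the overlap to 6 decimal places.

j₁+j₂−J=1  J+j₁−j₂=3  J−j₁+j₂=1  j₁+j₂+J+1=6
(j₁±m₁, j₂±m₂, J±M) = (1,3,1,1,1,3)
P² = 3/2
sum k=0..1:
  [0] +1/6 = 1/6
  [1] −1/2 = -1/2
S = -1/3
C² = P²·S² = 1/6 ; C = -0.408248

−√(1/6) = -0.408248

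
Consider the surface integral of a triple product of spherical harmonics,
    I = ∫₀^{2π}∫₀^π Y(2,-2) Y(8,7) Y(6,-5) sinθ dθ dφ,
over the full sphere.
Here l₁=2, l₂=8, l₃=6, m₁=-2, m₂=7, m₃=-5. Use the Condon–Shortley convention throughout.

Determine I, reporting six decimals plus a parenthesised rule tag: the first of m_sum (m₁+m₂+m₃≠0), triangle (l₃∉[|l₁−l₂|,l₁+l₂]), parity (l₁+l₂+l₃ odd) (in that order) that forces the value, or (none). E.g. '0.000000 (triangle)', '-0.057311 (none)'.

-0.313531 (none)

m-sum 0 ✓  L=16 even ✓  6≤6≤10 ✓
Π(2lᵢ+1) = 5×17×13 = 1105
triangle coeff Δ(2,8,6) = 1/30940
Σ_t [2,2]: t=2:+1/2073600 = 1/2073600
(3j)²=28/1105 [(2 8 6; 0 0 0)], sign=+1
Σ_t [4,4]: t=4:+1/958003200 = 1/958003200
(3j)²=3/68 [(2 8 6; -2 7 -5)], sign=-1
⇒ 4πI² = 21/17
I = (-1)√(21/17/(4π)) = -0.31353083
No selection rule forces the value: the integral is nonzero (none).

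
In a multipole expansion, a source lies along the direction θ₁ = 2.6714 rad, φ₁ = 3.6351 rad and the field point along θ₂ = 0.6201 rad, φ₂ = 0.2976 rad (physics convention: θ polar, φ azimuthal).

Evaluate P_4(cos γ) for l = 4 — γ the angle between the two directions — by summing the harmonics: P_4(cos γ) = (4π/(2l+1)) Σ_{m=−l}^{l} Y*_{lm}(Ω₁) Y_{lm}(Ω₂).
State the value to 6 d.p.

Summing Y*_{l m}(θ₁,φ₁)·Y_{l m}(θ₂,φ₂) over m ∈ [−4, 4]; prefactor 4π/(2·4+1) = 1.396263:
  term(m=-4) = 0.00067 + 0.00066j   from Y*(Ω₁)=-0.00732 + 0.01715j, Y(Ω₂)=0.01874 - 0.04686j
  term(m=-3) = 0.01726 + 0.01150j   from Y*(Ω₁)=0.00935 + 0.10335j, Y(Ω₂)=0.12538 - 0.15569j
  term(m=-2) = 0.11895 + 0.04915j   from Y*(Ω₁)=0.17270 + 0.26144j, Y(Ω₂)=0.34013 - 0.23030j
  term(m=-1) = 0.17585 + 0.03490j   from Y*(Ω₁)=0.43132 + 0.23201j, Y(Ω₂)=0.34997 - 0.10734j
  term(m=+0) = -0.02145 + 0.00000j   from Y*(Ω₁)=0.13373 + 0.00000j, Y(Ω₂)=-0.16042 + 0.00000j
  term(m=+1) = 0.17585 - 0.03490j   from Y*(Ω₁)=-0.43132 + 0.23201j, Y(Ω₂)=-0.34997 - 0.10734j
  term(m=+2) = 0.11895 - 0.04915j   from Y*(Ω₁)=0.17270 - 0.26144j, Y(Ω₂)=0.34013 + 0.23030j
  term(m=+3) = 0.01726 - 0.01150j   from Y*(Ω₁)=-0.00935 + 0.10335j, Y(Ω₂)=-0.12538 - 0.15569j
  term(m=+4) = 0.00067 - 0.00066j   from Y*(Ω₁)=-0.00732 - 0.01715j, Y(Ω₂)=0.01874 + 0.04686j
Total Σ_m = 0.60401 - 0.00000j. Multiply by 1.396263: 0.84336 - 0.00000j. P_4(cos γ) = 0.843355

0.843355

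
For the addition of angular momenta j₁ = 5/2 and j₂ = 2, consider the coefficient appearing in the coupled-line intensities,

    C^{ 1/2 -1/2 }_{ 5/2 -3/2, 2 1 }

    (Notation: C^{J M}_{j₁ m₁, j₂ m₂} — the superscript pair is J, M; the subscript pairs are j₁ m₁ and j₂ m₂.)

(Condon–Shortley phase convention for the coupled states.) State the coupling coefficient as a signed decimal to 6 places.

√[2·4!1!0!/6! · 1!4!3!1!0!1!] = √(48/5)
  +(−1)^3/∏(3,1,1,0,0,0)! = -1/6  (running -1/6)
⟨..|..⟩ = √(48/5)·(-1/6) = -0.516398

-0.516398  (= −√(4/15))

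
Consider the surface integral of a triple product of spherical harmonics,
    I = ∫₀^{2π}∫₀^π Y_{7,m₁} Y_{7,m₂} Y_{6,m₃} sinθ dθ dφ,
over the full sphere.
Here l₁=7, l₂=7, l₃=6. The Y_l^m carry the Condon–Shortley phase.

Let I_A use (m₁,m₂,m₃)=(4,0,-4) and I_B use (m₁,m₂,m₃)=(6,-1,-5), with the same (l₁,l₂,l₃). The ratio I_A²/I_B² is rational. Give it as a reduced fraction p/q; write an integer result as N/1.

Same 7,7,6: normalisation and zero-m 3j drop out of the ratio.
A: Δ: 8! 6! 6! / 21! → 1/2444321880; sum: t=1:−1/174182400 t=2:+1/20736000 t=3:−1/24883200 = 1/435456000; 3j²(7 7 6; 4 0 -4) = Δ·Π!·Σ² = 2/20995  (sign +1)
B: Δ: 8! 6! 6! / 21! → 1/2444321880; sum: t=0:+1/3483648000 t=1:−1/435456000 = -1/497664000; 3j²(7 7 6; 6 -1 -5) = Δ·Π!·Σ² = 77/6460  (sign +1)
I_A²/I_B² = (2/20995)/(77/6460) = 8/1001

8/1001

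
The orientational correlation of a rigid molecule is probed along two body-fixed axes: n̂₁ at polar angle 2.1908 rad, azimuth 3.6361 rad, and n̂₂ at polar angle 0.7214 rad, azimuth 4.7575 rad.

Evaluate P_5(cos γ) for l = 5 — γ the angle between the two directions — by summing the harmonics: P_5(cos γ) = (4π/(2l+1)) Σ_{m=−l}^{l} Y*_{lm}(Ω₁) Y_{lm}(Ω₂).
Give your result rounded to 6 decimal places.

Summing Y*_{l m}(θ₁,φ₁)·Y_{l m}(θ₂,φ₂) over m ∈ [−5, 5]; prefactor 4π/(2·5+1) = 1.142397:
  m=-5: Y*=0.13001 - 0.10280j  Y=0.01304 + 0.05684j  product 0.00754 + 0.00605j
  m=-4: Y*=0.14820 - 0.34358j  Y=0.20627 - 0.03763j  product 0.01764 - 0.07645j
  m=-3: Y*=-0.03314 - 0.37873j  Y=-0.05478 - 0.40232j  product -0.15055 + 0.03408j
  m=-2: Y*=-0.00459 - 0.00698j  Y=-0.38225 + 0.03458j  product 0.00200 + 0.00251j
  m=-1: Y*=0.30583 + 0.16490j  Y=-0.00208 - 0.04600j  product 0.00695 - 0.01441j
  m=+0: Y*=0.09865 + 0.00000j  Y=-0.38991 + 0.00000j  product -0.03847 + 0.00000j
  m=+1: Y*=-0.30583 + 0.16490j  Y=0.00208 - 0.04600j  product 0.00695 + 0.01441j
  m=+2: Y*=-0.00459 + 0.00698j  Y=-0.38225 - 0.03458j  product 0.00200 - 0.00251j
  m=+3: Y*=0.03314 - 0.37873j  Y=0.05478 - 0.40232j  product -0.15055 - 0.03408j
  m=+4: Y*=0.14820 + 0.34358j  Y=0.20627 + 0.03763j  product 0.01764 + 0.07645j
  m=+5: Y*=-0.13001 - 0.10280j  Y=-0.01304 + 0.05684j  product 0.00754 - 0.00605j
Σ over m = -0.27132 - 0.00000j; ×(4π/11) → -0.30996 - 0.00000j. Real part: -0.309956

-0.309956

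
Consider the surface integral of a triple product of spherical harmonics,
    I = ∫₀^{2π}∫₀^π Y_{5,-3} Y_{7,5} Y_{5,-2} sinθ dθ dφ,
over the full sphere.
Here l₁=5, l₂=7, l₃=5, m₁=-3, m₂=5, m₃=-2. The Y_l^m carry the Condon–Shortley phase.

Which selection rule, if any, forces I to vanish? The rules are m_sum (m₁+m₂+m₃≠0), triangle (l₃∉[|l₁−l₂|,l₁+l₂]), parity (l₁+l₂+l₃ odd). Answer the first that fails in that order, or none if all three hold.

m₁+m₂+m₃ = -3 + 5 − 2 = 0  ✓
triangle: |5−7|=2 ≤ l₃=5 ≤ 5+7=12  ✓
parity: l₁+l₂+l₃ = 17 is odd  ✗

parity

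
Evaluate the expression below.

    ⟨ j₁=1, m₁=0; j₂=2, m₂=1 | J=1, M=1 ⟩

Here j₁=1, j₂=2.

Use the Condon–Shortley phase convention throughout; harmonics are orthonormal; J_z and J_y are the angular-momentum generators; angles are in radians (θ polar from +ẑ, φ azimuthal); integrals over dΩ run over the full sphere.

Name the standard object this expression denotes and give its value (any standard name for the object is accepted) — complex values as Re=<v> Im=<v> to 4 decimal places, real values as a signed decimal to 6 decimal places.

This is a Clebsch–Gordan (vector-coupling) coefficient.
triangle: 2!×0!×2!/5! = 4/120
(j±m)!: 1!×1!×3!×1!×2!×0! = 12
prefactor² = (2J+1)×Δ×N² = 6/5
  k=1: −1/(1!×1!×0!×2!×0!×0!) = -1/2
Σ = -1/2  ⇒  CG² = 6/5×(-1/2)² = 3/10
CG = −√(3/10) = -0.547723

Clebsch–Gordan coefficient, −√(3/10) ≈ -0.547723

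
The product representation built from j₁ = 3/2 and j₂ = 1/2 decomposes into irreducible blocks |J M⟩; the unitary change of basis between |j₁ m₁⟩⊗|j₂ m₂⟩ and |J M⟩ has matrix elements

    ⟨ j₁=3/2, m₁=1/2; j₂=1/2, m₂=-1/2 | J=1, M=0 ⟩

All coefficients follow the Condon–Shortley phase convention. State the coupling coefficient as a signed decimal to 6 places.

j₁+j₂−J=1  J+j₁−j₂=2  J−j₁+j₂=0  j₁+j₂+J+1=4
(j₁±m₁, j₂±m₂, J±M) = (2,1,0,1,1,1)
P² = 1/2
sum k=0..0:
  [0] +1/1 = 1
S = 1
C² = P²·S² = 1/2 ; C = +0.707107

+0.707107  (= +√(1/2))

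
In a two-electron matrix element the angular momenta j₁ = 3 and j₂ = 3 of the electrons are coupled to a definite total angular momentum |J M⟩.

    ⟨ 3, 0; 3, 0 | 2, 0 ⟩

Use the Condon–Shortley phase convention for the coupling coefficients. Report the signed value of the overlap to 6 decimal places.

√[5·4!2!2!/9! · 3!3!3!3!2!2!] = √(48/7)
  +(−1)^1/∏(1,3,2,2,0,0)! = -1/24  (running -1/24)
  +(−1)^2/∏(2,2,1,1,1,1)! = 1/4  (running 5/24)
  +(−1)^3/∏(3,1,0,0,2,2)! = -1/24  (running 1/6)
⟨..|..⟩ = √(48/7)·(1/6) = +0.436436

+√(4/21) ≈ +0.436436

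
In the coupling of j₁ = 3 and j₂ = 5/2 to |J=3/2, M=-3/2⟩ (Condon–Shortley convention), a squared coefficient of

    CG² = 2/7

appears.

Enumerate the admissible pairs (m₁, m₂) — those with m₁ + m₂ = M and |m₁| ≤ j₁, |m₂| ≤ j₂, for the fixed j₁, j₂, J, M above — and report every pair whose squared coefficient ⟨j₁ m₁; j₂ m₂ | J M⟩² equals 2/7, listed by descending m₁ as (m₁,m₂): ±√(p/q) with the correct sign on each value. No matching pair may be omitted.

(-2,1/2): −√(2/7)

Admissible pairs with m₁+m₂ = M = -3/2: (-3,3/2), (-2,1/2), (-1,-1/2), (0,-3/2), (1,-5/2)
  (m₁,m₂)=(1,-5/2): CG² = 1/14, CG = +√(1/14)
  (m₁,m₂)=(0,-3/2): CG² = 6/35, CG = −√(6/35)
  (m₁,m₂)=(-1,-1/2): CG² = 9/35, CG = +√(9/35)
  (m₁,m₂)=(-2,1/2): CG² = 2/7, CG = −√(2/7)   ← matches the target
  (m₁,m₂)=(-3,3/2): CG² = 3/14, CG = +√(3/14)
Pairs with CG² = 2/7: (-2,1/2): −√(2/7)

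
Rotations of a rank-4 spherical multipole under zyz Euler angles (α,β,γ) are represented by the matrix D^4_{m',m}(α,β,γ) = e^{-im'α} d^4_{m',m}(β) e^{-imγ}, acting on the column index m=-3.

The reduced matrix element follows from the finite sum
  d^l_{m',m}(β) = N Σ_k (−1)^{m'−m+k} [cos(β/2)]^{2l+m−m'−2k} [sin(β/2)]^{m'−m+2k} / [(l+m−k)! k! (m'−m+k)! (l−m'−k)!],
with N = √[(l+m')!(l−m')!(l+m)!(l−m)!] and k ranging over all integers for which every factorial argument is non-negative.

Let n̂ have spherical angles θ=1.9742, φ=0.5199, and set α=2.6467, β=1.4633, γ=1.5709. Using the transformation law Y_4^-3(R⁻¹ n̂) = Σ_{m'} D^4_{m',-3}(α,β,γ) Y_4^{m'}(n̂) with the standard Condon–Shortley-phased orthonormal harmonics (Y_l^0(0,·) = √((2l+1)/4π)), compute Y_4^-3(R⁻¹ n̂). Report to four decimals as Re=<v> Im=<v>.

Need the full column D^4_{m',-3} for m'=−4..4 at α=2.6467, β=1.4633, γ=1.5709.
cos(β/2)=0.744073, sin(β/2)=0.668098
d^4_{-4,-3}: single k=1 term ⇒ +0.238613;  D = -0.218983+0.094777i
d^4_{-3,-3}: k∈[0..1] ⇒ +0.093956 -0.530240 = -0.436284;  D = -0.434655-0.037661i
d^4_{-2,-3}: k∈[0..1] ⇒ -0.315656 +0.763456 = +0.447801;  D = -0.374244-0.245901i
d^4_{-1,-3}: k∈[0..1] ⇒ +0.601235 -0.807872 = -0.206637;  D = -0.098083-0.181875i
d^4_{0,-3}: k∈[0..1] ⇒ -0.804754 +0.648802 = -0.155951;  D = -0.000049+0.155951i
d^4_{1,-3}: k∈[0..1] ⇒ +0.807872 -0.390790 = +0.417082;  D = -0.198202+0.366979i
d^4_{2,-3}: k∈[0..1] ⇒ -0.615508 +0.165410 = -0.450098;  D = -0.376317+0.246928i
d^4_{3,-3}: k∈[0..1] ⇒ +0.344644 -0.039694 = +0.304951;  D = -0.303829+0.026135i
d^4_{4,-3}: single k=0 term ⇒ -0.125038;  D = -0.114721-0.049737i
Y_4^{m'}(θ=1.9742,φ=0.5199) and Σ D·Y over m':
  (-0.2190+0.0948i)·(-0.1543-0.2765i)  (-0.4347-0.0377i)·(-0.0042+0.3822i)  (-0.3742-0.2459i)·(+0.0113-0.0192i)  (-0.0981-0.1819i)·(+0.2848-0.1630i)  (-0.0000+0.1560i)·(-0.0838+0.0000i)  (-0.1982+0.3670i)·(-0.2848-0.1630i)  (-0.3763+0.2469i)·(+0.0113+0.0192i)  (-0.3038+0.0261i)·(+0.0042+0.3822i)  (-0.1147-0.0497i)·(-0.1543+0.2765i)
Y_4^-3(R⁻¹ n̂) = +0.137174-0.381230i

Re=0.1372 Im=-0.3812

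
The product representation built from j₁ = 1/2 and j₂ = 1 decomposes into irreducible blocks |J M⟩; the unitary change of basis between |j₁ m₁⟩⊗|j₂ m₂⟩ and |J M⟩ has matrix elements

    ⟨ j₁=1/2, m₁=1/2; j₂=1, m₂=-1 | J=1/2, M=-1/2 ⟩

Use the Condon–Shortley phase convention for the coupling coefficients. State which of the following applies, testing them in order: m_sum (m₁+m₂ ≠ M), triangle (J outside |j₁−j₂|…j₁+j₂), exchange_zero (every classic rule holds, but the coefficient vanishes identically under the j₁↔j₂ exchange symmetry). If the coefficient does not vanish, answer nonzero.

nonzero

m-sum: m₁+m₂ = 1/2+(-1) = -1/2, M = -1/2  ✓
triangle: |j₁−j₂| = 1/2 ≤ J = 1/2 ≤ j₁+j₂ = 3/2  ✓
exchange: j₁≠j₂ or m₁≠m₂ — the exchange symmetry imposes no constraint here
value check: CG = +√(2/3) = +0.816497 ≠ 0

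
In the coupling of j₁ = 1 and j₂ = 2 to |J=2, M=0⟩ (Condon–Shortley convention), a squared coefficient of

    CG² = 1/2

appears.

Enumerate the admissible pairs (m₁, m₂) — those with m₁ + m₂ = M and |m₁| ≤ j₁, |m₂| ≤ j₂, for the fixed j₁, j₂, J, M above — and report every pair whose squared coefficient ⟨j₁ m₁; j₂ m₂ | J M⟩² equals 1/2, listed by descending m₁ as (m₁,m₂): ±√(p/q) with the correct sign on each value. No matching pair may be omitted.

Admissible pairs with m₁+m₂ = M = 0: (-1,1), (0,0), (1,-1)
  (m₁,m₂)=(1,-1): CG² = 1/2, CG = +√(1/2)   ← matches the target
  (m₁,m₂)=(0,0): CG² = 0/1, CG = 0
  (m₁,m₂)=(-1,1): CG² = 1/2, CG = −√(1/2)   ← matches the target
Pairs with CG² = 1/2: (1,-1): +√(1/2); (-1,1): −√(1/2)

(1,-1): +√(1/2); (-1,1): −√(1/2)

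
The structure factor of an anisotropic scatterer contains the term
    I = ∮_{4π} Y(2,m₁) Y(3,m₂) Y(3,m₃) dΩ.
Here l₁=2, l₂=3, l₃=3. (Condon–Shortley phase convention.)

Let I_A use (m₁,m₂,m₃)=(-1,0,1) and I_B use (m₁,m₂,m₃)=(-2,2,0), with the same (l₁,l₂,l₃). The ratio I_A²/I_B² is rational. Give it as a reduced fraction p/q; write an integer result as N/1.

1/10

Same 2,3,3: normalisation and zero-m 3j drop out of the ratio.
A: Δ: 2! 2! 4! / 9! → 1/3780; sum: t=1:−1/8 t=2:+1/12 = -1/24; 3j²(2 3 3; -1 0 1) = Δ·Π!·Σ² = 1/210  (sign -1)
B: Δ: 2! 2! 4! / 9! → 1/3780; sum: t=2:+1/24 = 1/24; 3j²(2 3 3; -2 2 0) = Δ·Π!·Σ² = 1/21  (sign -1)
I_A²/I_B² = (1/210)/(1/21) = 1/10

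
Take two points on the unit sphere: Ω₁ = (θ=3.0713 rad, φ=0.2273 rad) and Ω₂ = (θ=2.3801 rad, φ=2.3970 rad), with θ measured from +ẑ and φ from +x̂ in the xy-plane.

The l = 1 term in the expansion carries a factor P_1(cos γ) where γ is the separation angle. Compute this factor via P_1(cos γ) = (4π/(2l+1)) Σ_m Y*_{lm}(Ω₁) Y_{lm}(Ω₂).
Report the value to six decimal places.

Addition theorem: P_1(cos γ) = (4π/3) Σ_m Y*_{lm}(Ω₁) Y_{lm}(Ω₂), m = −1…1:
  term(m=-1) = (-0.003261, -0.004778)   from Y*(Ω₁)=(0.023642, 0.005468), Y(Ω₂)=(-0.175305, -0.161552)
  term(m=+0) = (0.172369, 0.000000)   from Y*(Ω₁)=(-0.487396, -0.000000), Y(Ω₂)=(-0.353654, 0.000000)
  term(m=+1) = (-0.003261, 0.004778)   from Y*(Ω₁)=(-0.023642, 0.005468), Y(Ω₂)=(0.175305, -0.161552)
Accumulated sum (0.165847, 0.000000); after 4π/(2l+1) scaling, (0.694699, 0.000000) ⇒ P_1 = 0.694699

0.694699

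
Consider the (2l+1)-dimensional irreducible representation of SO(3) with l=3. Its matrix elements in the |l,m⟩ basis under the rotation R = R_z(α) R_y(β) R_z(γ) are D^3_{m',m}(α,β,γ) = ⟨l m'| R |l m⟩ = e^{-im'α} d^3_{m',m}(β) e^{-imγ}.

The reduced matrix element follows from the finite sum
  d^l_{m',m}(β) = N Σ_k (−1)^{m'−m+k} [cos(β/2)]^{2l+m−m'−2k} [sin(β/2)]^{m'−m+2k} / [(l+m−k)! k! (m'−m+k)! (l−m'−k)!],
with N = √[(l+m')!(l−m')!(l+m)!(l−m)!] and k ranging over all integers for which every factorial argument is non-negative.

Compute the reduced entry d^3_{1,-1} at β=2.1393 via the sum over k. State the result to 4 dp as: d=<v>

d^3_{1,-1}(β=2.1393) via the finite sum:
Half-angle: c=0.480431, s=0.877032. N=√(24·2·2·24)=48.000000
k: max(0,(-1)−(1))=0 … min(3+(-1),3−(1))=2
  k=0: (−1)^2·48.0000/(8)·0.4804^4·0.8770^2 = +0.245871
  k=1: (−1)^3·48.0000/(6)·0.4804^2·0.8770^4 = -1.092484
  k=2: (−1)^4·48.0000/(48)·0.4804^0·0.8770^6 = +0.455086
d^3_{1,-1}(2.1393) = +0.245871 -1.092484 +0.455086 = -0.391526

d=-0.3915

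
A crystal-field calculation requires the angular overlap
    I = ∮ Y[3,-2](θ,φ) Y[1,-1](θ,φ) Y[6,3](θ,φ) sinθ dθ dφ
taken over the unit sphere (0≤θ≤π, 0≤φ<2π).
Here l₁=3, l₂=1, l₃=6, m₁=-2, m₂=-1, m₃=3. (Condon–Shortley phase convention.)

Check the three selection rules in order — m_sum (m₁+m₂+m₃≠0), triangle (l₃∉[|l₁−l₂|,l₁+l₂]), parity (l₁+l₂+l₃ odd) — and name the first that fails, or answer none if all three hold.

azimuthal sum: -2 − 1 + 3 = 0  ✓
l₃ must lie in [2,4]; have l₃=6  ✗
L = 3 + 1 + 6 = 10 (even)

triangle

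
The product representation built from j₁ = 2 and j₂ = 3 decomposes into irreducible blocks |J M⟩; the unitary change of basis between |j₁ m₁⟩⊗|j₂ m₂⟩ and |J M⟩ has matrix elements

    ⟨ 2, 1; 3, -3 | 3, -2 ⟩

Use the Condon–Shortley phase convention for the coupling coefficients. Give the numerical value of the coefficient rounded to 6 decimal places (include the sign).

+0.645497  (= +√(5/12))

j₁+j₂−J=2  J+j₁−j₂=2  J−j₁+j₂=4  j₁+j₂+J+1=9
(j₁±m₁, j₂±m₂, J±M) = (3,1,0,6,1,5)
P² = 960
sum k=0..0:
  [0] +1/48 = 1/48
S = 1/48
C² = P²·S² = 5/12 ; C = +0.645497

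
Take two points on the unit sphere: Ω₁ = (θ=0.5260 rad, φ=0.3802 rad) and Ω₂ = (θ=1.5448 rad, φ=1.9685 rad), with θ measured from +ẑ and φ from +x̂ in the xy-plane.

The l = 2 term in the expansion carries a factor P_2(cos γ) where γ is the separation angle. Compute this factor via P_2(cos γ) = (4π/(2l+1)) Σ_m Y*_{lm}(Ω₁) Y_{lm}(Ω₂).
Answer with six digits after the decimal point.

-0.499719

Summing Y*_{l m}(θ₁,φ₁)·Y_{l m}(θ₂,φ₂) over m ∈ [−2, 2]; prefactor 4π/(2·2+1) = 2.513274:
  [-2]  conj(Y_{2,-2})(Ω₁) = 0.07055 + 0.06711j ; Y_{2,-2}(Ω₂) = -0.27021 + 0.27567j ; Δ = -0.03756 + 0.00132j
  [-1]  conj(Y_{2,-1})(Ω₁) = 0.31149 + 0.12449j ; Y_{2,-1}(Ω₂) = -0.00777 - 0.01851j ; Δ = -0.00012 - 0.00673j
  [+0]  conj(Y_{2,0})(Ω₁) = 0.39227 + 0.00000j ; Y_{2,0}(Ω₂) = -0.31475 + 0.00000j ; Δ = -0.12347 + 0.00000j
  [+1]  conj(Y_{2,1})(Ω₁) = -0.31149 + 0.12449j ; Y_{2,1}(Ω₂) = 0.00777 - 0.01851j ; Δ = -0.00012 + 0.00673j
  [+2]  conj(Y_{2,2})(Ω₁) = 0.07055 - 0.06711j ; Y_{2,2}(Ω₂) = -0.27021 - 0.27567j ; Δ = -0.03756 - 0.00132j
Total Σ_m = -0.19883 + 0.00000j. Multiply by 2.513274: -0.49972 + 0.00000j. P_2(cos γ) = -0.499719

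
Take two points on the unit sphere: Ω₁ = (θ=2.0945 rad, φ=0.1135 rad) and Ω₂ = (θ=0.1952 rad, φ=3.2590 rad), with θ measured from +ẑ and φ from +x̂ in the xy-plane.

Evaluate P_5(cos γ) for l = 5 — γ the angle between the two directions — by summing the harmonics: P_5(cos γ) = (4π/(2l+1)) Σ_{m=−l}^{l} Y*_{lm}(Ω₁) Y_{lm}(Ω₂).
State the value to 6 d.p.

Expand P_5 via completeness: Σ_{m} conj(Y_{5,m}) at Ω₁ times Y_{5,m} at Ω₂ —
  m=-5: (0.190598, 0.121496) × (-0.000106, 0.000071) = (-0.000029, 0.000001)  (running Σ = (-0.000029, 0.000001))
  m=-4: (-0.370956, -0.181026) × (0.001817, -0.000922) = (-0.000841, 0.000013)  (running Σ = (-0.000870, 0.000014))
  m=-3: (0.264871, 0.093844) × (-0.018153, 0.006672) = (-0.005434, 0.000064)  (running Σ = (-0.006304, 0.000077))
  m=-2: (0.154649, 0.035721) × (0.114799, -0.027463) = (0.018735, -0.000146)  (running Σ = (0.012430, -0.000069))
  m=-1: (-0.327328, -0.037312) × (-0.430404, 0.050766) = (0.142777, -0.000558)  (running Σ = (0.155208, -0.000627))
  m=0: (-0.083869, -0.000000) × (0.686352, 0.000000) = (-0.057564, -0.000000)  (running Σ = (0.097644, -0.000627))
  m=1: (0.327328, -0.037312) × (0.430404, 0.050766) = (0.142777, 0.000558)  (running Σ = (0.240422, -0.000069))
  m=2: (0.154649, -0.035721) × (0.114799, 0.027463) = (0.018735, 0.000146)  (running Σ = (0.259156, 0.000077))
  m=3: (-0.264871, 0.093844) × (0.018153, 0.006672) = (-0.005434, -0.000064)  (running Σ = (0.253722, 0.000014))
  m=4: (-0.370956, 0.181026) × (0.001817, 0.000922) = (-0.000841, -0.000013)  (running Σ = (0.252881, 0.000001))
  m=5: (-0.190598, 0.121496) × (0.000106, 0.000071) = (-0.000029, -0.000001)  (running Σ = (0.252852, -0.000000))
Total Σ_m = (0.252852, -0.000000). Multiply by 1.142397: (0.288858, -0.000000). P_5(cos γ) = 0.288858

0.288858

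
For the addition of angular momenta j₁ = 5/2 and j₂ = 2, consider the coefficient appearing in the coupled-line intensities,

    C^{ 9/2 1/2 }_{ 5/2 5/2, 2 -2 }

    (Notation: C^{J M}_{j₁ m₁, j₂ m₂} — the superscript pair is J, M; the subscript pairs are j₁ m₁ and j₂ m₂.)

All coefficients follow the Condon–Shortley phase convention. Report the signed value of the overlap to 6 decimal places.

j₁+j₂−J=0  J+j₁−j₂=5  J−j₁+j₂=4  j₁+j₂+J+1=10
(j₁±m₁, j₂±m₂, J±M) = (5,0,0,4,5,4)
P² = 460800/7
sum k=0..0:
  [0] +1/2880 = 1/2880
S = 1/2880
C² = P²·S² = 1/126 ; C = +0.089087

+√(1/126) = +0.089087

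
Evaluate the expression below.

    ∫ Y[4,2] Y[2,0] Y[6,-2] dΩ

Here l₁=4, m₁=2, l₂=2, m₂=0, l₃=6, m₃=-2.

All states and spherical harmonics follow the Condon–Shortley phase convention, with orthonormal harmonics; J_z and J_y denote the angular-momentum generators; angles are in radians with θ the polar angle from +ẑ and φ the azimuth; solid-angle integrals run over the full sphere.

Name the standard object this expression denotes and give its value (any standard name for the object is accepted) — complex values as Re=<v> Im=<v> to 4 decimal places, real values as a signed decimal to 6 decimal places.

Gaunt coefficient, +0.206144

This is a Gaunt coefficient — the integral of a triple product of spherical harmonics over the sphere.
m-sum 0 ✓  L=12 even ✓  2≤6≤6 ✓
Π(2lᵢ+1) = 9×5×13 = 585
triangle coeff Δ(4,2,6) = 1/6435
Σ_t [0,0]: t=0:+1/2304 = 1/2304
(3j)²=5/143 [(4 2 6; 0 0 0)], sign=+1
Σ_t [0,0]: t=0:+1/5760 = 1/5760
(3j)²=56/2145 [(4 2 6; 2 0 -2)], sign=+1
⇒ 4πI² = 840/1573
I = (+1)√(840/1573/(4π)) = 0.20614383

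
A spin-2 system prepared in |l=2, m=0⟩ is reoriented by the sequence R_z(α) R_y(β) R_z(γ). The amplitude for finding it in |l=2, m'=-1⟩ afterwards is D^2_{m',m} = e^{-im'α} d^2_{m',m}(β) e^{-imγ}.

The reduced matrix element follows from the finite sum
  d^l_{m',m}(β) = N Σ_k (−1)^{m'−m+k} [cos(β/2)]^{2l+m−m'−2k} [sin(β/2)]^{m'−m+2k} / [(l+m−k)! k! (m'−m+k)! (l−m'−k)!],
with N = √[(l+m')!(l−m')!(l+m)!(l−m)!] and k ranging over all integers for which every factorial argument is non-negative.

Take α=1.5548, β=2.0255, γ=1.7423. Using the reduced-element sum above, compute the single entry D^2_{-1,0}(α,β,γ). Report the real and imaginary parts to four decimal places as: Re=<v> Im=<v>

Re=-0.0077 Im=-0.4832

Split into d^2_{-1,0}(β=2.0255) × two z-phases.
Half-angle: c=0.529530, s=0.848291. N=√(1·6·2·2)=4.898979
The bounds max(0,m−m')=1 and min(l+m,l−m')=2 give 2 terms
  k=1: (−1)^0·4.8990/(2)·0.5295^3·0.8483^1 = +0.308526
  k=2: (−1)^1·4.8990/(2)·0.5295^1·0.8483^3 = -0.791774
d^2_{-1,0}(2.0255) = +0.308526 -0.791774 = -0.483247
Attach z-rotation phases: D = e^{-i(-1)(1.5548)}·(-0.483247)·e^{-i(0)(1.7423)} = -0.007730-0.483186i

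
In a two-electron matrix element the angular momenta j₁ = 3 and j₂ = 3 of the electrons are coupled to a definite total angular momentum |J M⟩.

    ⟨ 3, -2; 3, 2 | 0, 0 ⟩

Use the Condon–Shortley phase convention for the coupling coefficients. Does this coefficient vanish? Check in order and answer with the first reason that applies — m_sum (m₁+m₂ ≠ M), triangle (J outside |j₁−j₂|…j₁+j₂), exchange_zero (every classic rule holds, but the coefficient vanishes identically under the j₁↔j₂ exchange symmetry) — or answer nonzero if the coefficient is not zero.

m-sum: m₁+m₂ = -2+2 = 0, M = 0  ✓
triangle: |j₁−j₂| = 0 ≤ J = 0 ≤ j₁+j₂ = 6  ✓
exchange: j₁≠j₂ or m₁≠m₂ — the exchange symmetry imposes no constraint here
value check: CG = −√(1/7) = -0.377964 ≠ 0

nonzero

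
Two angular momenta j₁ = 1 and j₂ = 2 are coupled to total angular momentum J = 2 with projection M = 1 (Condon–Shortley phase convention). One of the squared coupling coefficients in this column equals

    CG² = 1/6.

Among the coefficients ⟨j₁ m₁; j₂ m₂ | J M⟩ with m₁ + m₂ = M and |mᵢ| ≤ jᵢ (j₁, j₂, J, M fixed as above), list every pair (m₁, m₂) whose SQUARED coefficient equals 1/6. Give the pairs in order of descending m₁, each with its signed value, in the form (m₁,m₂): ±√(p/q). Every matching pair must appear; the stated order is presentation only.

(0,1): −√(1/6)

Admissible pairs with m₁+m₂ = M = 1: (-1,2), (0,1), (1,0)
  (m₁,m₂)=(1,0): CG² = 1/2, CG = +√(1/2)
  (m₁,m₂)=(0,1): CG² = 1/6, CG = −√(1/6)   ← matches the target
  (m₁,m₂)=(-1,2): CG² = 1/3, CG = −√(1/3)
Pairs with CG² = 1/6: (0,1): −√(1/6)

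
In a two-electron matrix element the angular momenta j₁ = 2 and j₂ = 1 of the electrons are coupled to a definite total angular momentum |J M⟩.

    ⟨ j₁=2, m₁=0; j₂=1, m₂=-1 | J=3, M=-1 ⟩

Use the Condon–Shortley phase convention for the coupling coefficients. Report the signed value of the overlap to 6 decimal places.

triangle: 0!·4!·2!/7! = 48/5040
(j±m)!: 2!·2!·0!·2!·2!·4! = 384
prefactor² = (2J+1)·Δ·N² = 128/5
  k=0: +1/(0!·0!·2!·0!·2!·2!) = 1/8
Σ = 1/8  ⇒  CG² = 128/5·(1/8)² = 2/5
CG = +√(2/5) = +0.632456

+√(2/5) = +0.632456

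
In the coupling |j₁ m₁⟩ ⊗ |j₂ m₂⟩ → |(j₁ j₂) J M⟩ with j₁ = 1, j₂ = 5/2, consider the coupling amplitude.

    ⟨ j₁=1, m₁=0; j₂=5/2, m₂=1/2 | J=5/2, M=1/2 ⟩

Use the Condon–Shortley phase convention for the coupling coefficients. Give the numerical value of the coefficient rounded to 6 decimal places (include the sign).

−√(1/35) ≈ -0.169031

j₁+j₂−J=1  J+j₁−j₂=1  J−j₁+j₂=4  j₁+j₂+J+1=7
(j₁±m₁, j₂±m₂, J±M) = (1,1,3,2,3,2)
P² = 144/35
sum k=0..1:
  [0] +1/6 = 1/6
  [1] −1/4 = -1/4
S = -1/12
C² = P²·S² = 1/35 ; C = -0.169031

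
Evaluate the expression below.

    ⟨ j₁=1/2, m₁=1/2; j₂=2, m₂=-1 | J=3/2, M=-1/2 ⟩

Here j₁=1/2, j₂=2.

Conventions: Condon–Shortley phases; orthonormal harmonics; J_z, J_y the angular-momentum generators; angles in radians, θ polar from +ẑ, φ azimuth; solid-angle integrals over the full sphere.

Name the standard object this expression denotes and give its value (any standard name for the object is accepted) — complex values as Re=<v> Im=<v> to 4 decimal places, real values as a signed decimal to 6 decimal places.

This is a Clebsch–Gordan (vector-coupling) coefficient.
√[4·1!0!3!/5! · 1!0!1!3!1!2!] = √(12/5)
  +(−1)^0/∏(0,1,0,1,0,2)! = 1/2  (running 1/2)
⟨..|..⟩ = √(12/5)·(1/2) = +0.774597

Clebsch–Gordan coefficient, +√(3/5) ≈ +0.774597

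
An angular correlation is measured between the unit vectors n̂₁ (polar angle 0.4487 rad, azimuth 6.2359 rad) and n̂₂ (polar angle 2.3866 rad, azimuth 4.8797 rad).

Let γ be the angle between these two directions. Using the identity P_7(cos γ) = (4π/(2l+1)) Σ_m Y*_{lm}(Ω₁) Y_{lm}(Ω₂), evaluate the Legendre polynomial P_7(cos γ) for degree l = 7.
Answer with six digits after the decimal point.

-0.323549

Addition theorem: P_7(cos γ) = (4π/15) Σ_m Y*_{lm}(Ω₁) Y_{lm}(Ω₂), m = −7…7:
  term(m=-7) = -0.000051-0.000004i   from Y*(Ω₁)=+0.001367-0.000470i, Y(Ω₂)=-0.032693-0.013808i
  term(m=-6) = +0.000443-0.001522i   from Y*(Ω₁)=+0.010784-0.003144i, Y(Ω₂)=+0.075787-0.119041i
  term(m=-5) = +0.015467+0.008406i   from Y*(Ω₁)=+0.052350-0.012613i, Y(Ω₂)=+0.242673+0.219033i
  term(m=-4) = -0.053075+0.061449i   from Y*(Ω₁)=+0.173709-0.033253i, Y(Ω₂)=-0.360061+0.284817i
  term(m=-3) = -0.069287-0.092327i   from Y*(Ω₁)=+0.390376-0.055752i, Y(Ω₂)=-0.140837-0.256621i
  term(m=-2) = -0.080196+0.036701i   from Y*(Ω₁)=+0.526716-0.049961i, Y(Ω₂)=-0.157449+0.054745i
  term(m=-1) = -0.017612-0.080806i   from Y*(Ω₁)=+0.218483-0.010339i, Y(Ω₂)=-0.062967-0.372827i
  term(m=+0) = +0.022414+0.000000i   from Y*(Ω₁)=-0.398128-0.000000i, Y(Ω₂)=-0.056298+0.000000i
  term(m=+1) = -0.017612+0.080806i   from Y*(Ω₁)=-0.218483-0.010339i, Y(Ω₂)=+0.062967-0.372827i
  term(m=+2) = -0.080196-0.036701i   from Y*(Ω₁)=+0.526716+0.049961i, Y(Ω₂)=-0.157449-0.054745i
  term(m=+3) = -0.069287+0.092327i   from Y*(Ω₁)=-0.390376-0.055752i, Y(Ω₂)=+0.140837-0.256621i
  term(m=+4) = -0.053075-0.061449i   from Y*(Ω₁)=+0.173709+0.033253i, Y(Ω₂)=-0.360061-0.284817i
  term(m=+5) = +0.015467-0.008406i   from Y*(Ω₁)=-0.052350-0.012613i, Y(Ω₂)=-0.242673+0.219033i
  term(m=+6) = +0.000443+0.001522i   from Y*(Ω₁)=+0.010784+0.003144i, Y(Ω₂)=+0.075787+0.119041i
  term(m=+7) = -0.000051+0.000004i   from Y*(Ω₁)=-0.001367-0.000470i, Y(Ω₂)=+0.032693-0.013808i
Total Σ_m = -0.386208-0.000000i. Multiply by 0.837758: -0.323549-0.000000i. P_7(cos γ) = -0.323549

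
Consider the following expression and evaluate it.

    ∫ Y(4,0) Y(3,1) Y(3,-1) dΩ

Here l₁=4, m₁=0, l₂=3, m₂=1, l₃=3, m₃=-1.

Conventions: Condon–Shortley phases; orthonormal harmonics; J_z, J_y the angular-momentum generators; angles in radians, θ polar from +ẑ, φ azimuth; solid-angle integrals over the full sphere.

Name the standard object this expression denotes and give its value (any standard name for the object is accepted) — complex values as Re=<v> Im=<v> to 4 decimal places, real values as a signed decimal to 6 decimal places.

This is a Gaunt coefficient — the integral of a triple product of spherical harmonics over the sphere.
Checks pass: Σm=0; 10 even; l₃=3∈[1,7].
(2·4+1)(2·3+1)(2·3+1) = 441
Δ: 4! 4! 2! / 11! → 1/34650
sum: t=1:−1/72 t=2:+1/16 t=3:−1/72 = 5/144
3j²(4 3 3; 0 0 0) = Δ·Π!·Σ² = 2/77  (sign -1)
sum: t=2:+1/32 t=3:−1/36 t=4:+1/1152 = 5/1152
3j²(4 3 3; 0 1 -1) = Δ·Π!·Σ² = 1/1386  (sign +1)
combine: 4πI² = 441·2/77·1/1386 = 1/121
take √, sign -1: I = -0.02564498

Gaunt coefficient, -0.025645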